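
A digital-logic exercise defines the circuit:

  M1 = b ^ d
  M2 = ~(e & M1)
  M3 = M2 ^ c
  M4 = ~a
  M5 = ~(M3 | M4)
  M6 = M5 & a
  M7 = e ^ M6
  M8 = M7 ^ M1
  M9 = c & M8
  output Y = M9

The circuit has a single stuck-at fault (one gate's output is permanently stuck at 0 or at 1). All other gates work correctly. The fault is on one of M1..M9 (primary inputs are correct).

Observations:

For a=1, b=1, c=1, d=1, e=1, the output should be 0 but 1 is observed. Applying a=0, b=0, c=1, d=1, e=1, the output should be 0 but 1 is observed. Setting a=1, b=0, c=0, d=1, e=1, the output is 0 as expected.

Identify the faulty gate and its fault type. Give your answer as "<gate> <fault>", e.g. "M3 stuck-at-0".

M8 stuck-at-1

Fault-free values for test 1 (a=1, b=1, c=1, d=1, e=1): M1=0, M2=1, M3=0, M4=0, M5=1, M6=1, M7=0, M8=0, M9=0, giving Y=0. Observed 1.
Test 1: faults giving observed 1 are {M2 stuck-at-0, M3 stuck-at-1, M4 stuck-at-1, M5 stuck-at-0, M6 stuck-at-0, M7 stuck-at-1, M8 stuck-at-1, M9 stuck-at-1}.
Test 2 (a=0, b=0, c=1, d=1, e=1): fault-free M1=1, M2=0, M3=1, M4=1, M5=0, M6=0, M7=1, M8=0, M9=0 → 0; observed 1. Eliminates M2 stuck-at-0, M3 stuck-at-1, M4 stuck-at-1, M5 stuck-at-0, M6 stuck-at-0, M7 stuck-at-1.
Test 3 (a=1, b=0, c=0, d=1, e=1): fault-free M1=1, M2=0, M3=0, M4=0, M5=1, M6=1, M7=0, M8=1, M9=0 → 0; observed 0. Eliminates M9 stuck-at-1.
Only M8 stuck-at-1 is consistent with every test.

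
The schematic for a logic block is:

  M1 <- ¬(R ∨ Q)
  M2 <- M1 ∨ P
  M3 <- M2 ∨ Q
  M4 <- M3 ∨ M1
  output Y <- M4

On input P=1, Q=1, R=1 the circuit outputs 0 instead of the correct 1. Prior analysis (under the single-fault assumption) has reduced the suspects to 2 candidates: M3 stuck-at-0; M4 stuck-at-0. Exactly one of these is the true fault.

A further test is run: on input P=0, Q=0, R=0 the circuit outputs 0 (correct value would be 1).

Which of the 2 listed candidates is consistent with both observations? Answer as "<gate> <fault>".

M4 stuck-at-0

Evaluate each candidate on input P=0, Q=0, R=0:
  M3 stuck-at-0: M1=1, M2=1, M3=0 [stuck-at-0], M4=1 → 1 — eliminated
  M4 stuck-at-0: M1=1, M2=1, M3=1, M4=0 [stuck-at-0] → 0 — matches
Only M4 stuck-at-0 reproduces the observed 0.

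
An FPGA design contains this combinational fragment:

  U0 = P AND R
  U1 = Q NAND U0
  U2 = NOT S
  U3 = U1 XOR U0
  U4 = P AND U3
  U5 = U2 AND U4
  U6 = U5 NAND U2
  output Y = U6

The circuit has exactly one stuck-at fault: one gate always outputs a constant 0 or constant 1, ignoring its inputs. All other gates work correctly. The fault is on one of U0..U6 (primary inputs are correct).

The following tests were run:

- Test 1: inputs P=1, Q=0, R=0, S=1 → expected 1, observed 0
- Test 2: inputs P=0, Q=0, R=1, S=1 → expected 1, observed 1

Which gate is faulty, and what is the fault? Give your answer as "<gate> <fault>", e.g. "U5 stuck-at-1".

U2 stuck-at-1

Fault-free values for test 1 (P=1, Q=0, R=0, S=1): U0=0, U1=1, U2=0, U3=1, U4=1, U5=0, U6=1, giving Y=1. Observed 0.
Test 1: faults giving observed 0 are {U2 stuck-at-1, U6 stuck-at-0}.
Test 2 (P=0, Q=0, R=1, S=1): fault-free U0=0, U1=1, U2=0, U3=1, U4=0, U5=0, U6=1 → 1; observed 1. Eliminates U6 stuck-at-0.
Only U2 stuck-at-1 is consistent with every test.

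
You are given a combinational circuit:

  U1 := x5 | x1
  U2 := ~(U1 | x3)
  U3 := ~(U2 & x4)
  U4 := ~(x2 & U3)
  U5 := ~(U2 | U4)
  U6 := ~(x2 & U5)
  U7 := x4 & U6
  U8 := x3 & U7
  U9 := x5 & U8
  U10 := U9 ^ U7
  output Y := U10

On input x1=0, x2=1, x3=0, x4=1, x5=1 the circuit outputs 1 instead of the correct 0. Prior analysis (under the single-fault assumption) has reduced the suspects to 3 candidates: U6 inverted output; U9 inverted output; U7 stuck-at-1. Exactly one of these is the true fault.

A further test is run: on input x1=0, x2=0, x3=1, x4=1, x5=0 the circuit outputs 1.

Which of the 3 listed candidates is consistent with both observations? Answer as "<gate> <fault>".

Evaluate each candidate on input x1=0, x2=0, x3=1, x4=1, x5=0:
  U6 inverted output: U1=0, U2=0, U3=1, U4=1, U5=0, U6=0 [inverted output], U7=0, U8=0, U9=0, U10=0 → 0 — eliminated
  U9 inverted output: U1=0, U2=0, U3=1, U4=1, U5=0, U6=1, U7=1, U8=1, U9=1 [inverted output], U10=0 → 0 — eliminated
  U7 stuck-at-1: U1=0, U2=0, U3=1, U4=1, U5=0, U6=1, U7=1 [stuck-at-1], U8=1, U9=0, U10=1 → 1 — matches
Only U7 stuck-at-1 reproduces the observed 1.

U7 stuck-at-1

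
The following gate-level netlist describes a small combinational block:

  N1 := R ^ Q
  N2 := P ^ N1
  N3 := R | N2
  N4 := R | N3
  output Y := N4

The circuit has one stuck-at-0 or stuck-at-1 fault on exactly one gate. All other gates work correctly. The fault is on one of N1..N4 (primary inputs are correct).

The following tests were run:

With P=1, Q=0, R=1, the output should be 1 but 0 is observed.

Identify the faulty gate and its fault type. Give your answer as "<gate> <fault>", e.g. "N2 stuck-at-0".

N4 stuck-at-0

Fault-free values for test 1 (P=1, Q=0, R=1): N1=1, N2=0, N3=1, N4=1, giving Y=1. Observed 0.
Test 1: faults giving observed 0 are {N4 stuck-at-0}.
Only N4 stuck-at-0 is consistent with every test.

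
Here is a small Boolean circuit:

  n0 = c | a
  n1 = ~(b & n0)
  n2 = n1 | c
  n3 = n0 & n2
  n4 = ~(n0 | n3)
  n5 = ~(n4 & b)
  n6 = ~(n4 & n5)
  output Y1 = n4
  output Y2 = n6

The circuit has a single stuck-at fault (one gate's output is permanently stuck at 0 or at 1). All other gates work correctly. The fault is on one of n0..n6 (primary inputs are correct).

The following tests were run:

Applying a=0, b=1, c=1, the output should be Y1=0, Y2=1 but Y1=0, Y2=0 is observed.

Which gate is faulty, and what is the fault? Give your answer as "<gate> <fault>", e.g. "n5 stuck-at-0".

n6 stuck-at-0

Fault-free values for test 1 (a=0, b=1, c=1): n0=1, n1=0, n2=1, n3=1, n4=0, n5=1, n6=1, giving Y1=0, Y2=1. Observed Y1=0, Y2=0.
Test 1: faults giving observed Y1=0, Y2=0 are {n6 stuck-at-0}.
Only n6 stuck-at-0 is consistent with every test.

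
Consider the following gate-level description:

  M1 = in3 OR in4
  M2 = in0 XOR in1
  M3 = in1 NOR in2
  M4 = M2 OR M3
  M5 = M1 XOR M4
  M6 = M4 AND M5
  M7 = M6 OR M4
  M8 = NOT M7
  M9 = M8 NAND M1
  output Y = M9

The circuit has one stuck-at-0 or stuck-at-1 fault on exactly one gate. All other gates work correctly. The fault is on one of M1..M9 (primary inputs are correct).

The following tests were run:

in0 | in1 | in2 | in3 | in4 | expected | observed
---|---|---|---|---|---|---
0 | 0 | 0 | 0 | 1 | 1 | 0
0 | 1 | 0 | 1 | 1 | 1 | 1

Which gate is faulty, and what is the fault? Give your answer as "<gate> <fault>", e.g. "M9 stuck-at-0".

Fault-free values for test 1 (in0=0, in1=0, in2=0, in3=0, in4=1): M1=1, M2=0, M3=1, M4=1, M5=0, M6=0, M7=1, M8=0, M9=1, giving Y=1. Observed 0.
Test 1: faults giving observed 0 are {M3 stuck-at-0, M4 stuck-at-0, M7 stuck-at-0, M8 stuck-at-1, M9 stuck-at-0}.
Test 2 (in0=0, in1=1, in2=0, in3=1, in4=1): fault-free M1=1, M2=1, M3=0, M4=1, M5=0, M6=0, M7=1, M8=0, M9=1 → 1; observed 1. Eliminates M4 stuck-at-0, M7 stuck-at-0, M8 stuck-at-1, M9 stuck-at-0.
Only M3 stuck-at-0 is consistent with every test.

M3 stuck-at-0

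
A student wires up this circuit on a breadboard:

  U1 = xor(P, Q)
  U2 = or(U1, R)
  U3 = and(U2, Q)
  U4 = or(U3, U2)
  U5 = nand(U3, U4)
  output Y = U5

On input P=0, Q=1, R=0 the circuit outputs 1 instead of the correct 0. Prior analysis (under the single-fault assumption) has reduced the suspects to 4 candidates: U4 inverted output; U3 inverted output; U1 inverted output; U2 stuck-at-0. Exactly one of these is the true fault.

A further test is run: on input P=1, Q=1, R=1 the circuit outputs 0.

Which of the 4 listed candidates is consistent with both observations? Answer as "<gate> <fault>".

U1 inverted output

Evaluate each candidate on input P=1, Q=1, R=1:
  U4 inverted output: U1=0, U2=1, U3=1, U4=0 [inverted output], U5=1 → 1 — eliminated
  U3 inverted output: U1=0, U2=1, U3=0 [inverted output], U4=1, U5=1 → 1 — eliminated
  U1 inverted output: U1=1 [inverted output], U2=1, U3=1, U4=1, U5=0 → 0 — matches
  U2 stuck-at-0: U1=0, U2=0 [stuck-at-0], U3=0, U4=0, U5=1 → 1 — eliminated
Only U1 inverted output reproduces the observed 0.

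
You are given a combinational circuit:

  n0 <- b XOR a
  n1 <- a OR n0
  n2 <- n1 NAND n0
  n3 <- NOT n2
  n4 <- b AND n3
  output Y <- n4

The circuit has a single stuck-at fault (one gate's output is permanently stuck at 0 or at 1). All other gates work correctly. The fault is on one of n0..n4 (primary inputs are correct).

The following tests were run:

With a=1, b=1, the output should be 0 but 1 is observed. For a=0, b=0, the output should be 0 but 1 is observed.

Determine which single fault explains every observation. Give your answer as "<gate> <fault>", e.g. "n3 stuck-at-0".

n4 stuck-at-1

Fault-free values for test 1 (a=1, b=1): n0=0, n1=1, n2=1, n3=0, n4=0, giving Y=0. Observed 1.
Test 1: faults giving observed 1 are {n0 stuck-at-1, n2 stuck-at-0, n3 stuck-at-1, n4 stuck-at-1}.
Test 2 (a=0, b=0): fault-free n0=0, n1=0, n2=1, n3=0, n4=0 → 0; observed 1. Eliminates n0 stuck-at-1, n2 stuck-at-0, n3 stuck-at-1.
Only n4 stuck-at-1 is consistent with every test.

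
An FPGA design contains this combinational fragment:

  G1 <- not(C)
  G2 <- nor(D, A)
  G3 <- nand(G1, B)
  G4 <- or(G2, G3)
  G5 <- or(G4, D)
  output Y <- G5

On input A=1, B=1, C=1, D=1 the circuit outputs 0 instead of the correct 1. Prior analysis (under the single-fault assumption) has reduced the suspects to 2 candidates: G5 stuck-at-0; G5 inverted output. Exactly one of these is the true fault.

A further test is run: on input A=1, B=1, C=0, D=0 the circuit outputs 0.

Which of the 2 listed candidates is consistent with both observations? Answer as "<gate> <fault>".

G5 stuck-at-0

Evaluate each candidate on input A=1, B=1, C=0, D=0:
  G5 stuck-at-0: G1=1, G2=0, G3=0, G4=0, G5=0 [stuck-at-0] → 0 — matches
  G5 inverted output: G1=1, G2=0, G3=0, G4=0, G5=1 [inverted output] → 1 — eliminated
Only G5 stuck-at-0 reproduces the observed 0.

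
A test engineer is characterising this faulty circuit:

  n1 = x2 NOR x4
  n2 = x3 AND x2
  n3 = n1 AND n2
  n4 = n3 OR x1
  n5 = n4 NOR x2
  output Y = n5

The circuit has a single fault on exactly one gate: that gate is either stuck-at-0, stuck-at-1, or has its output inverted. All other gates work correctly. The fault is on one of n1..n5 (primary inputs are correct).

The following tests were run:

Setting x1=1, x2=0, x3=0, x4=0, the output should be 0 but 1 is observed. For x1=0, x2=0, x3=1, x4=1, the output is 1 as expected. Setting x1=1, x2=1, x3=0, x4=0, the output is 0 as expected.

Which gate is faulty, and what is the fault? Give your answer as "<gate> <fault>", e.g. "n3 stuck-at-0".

n4 stuck-at-0

Fault-free values for test 1 (x1=1, x2=0, x3=0, x4=0): n1=1, n2=0, n3=0, n4=1, n5=0, giving Y=0. Observed 1.
Test 1: faults giving observed 1 are {n4 stuck-at-0, n4 inverted output, n5 stuck-at-1, n5 inverted output}.
Test 2 (x1=0, x2=0, x3=1, x4=1): fault-free n1=0, n2=0, n3=0, n4=0, n5=1 → 1; observed 1. Eliminates n4 inverted output, n5 inverted output.
Test 3 (x1=1, x2=1, x3=0, x4=0): fault-free n1=0, n2=0, n3=0, n4=1, n5=0 → 0; observed 0. Eliminates n5 stuck-at-1.
Only n4 stuck-at-0 is consistent with every test.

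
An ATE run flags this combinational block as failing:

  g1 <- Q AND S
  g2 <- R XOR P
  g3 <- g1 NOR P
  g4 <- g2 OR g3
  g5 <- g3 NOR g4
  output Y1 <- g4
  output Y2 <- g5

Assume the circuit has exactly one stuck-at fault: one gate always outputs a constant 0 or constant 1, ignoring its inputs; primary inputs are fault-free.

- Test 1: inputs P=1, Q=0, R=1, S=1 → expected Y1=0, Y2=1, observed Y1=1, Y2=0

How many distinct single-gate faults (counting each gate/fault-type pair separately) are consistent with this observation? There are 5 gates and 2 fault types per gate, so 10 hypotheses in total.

3

Fault-free: g1=0, g2=0, g3=0, g4=0, g5=1 → Y1=0, Y2=1. Observed Y1=1, Y2=0.
  g1 stuck-at-0: output Y1=0, Y2=1 ✗
  g1 stuck-at-1: output Y1=0, Y2=1 ✗
  g2 stuck-at-0: output Y1=0, Y2=1 ✗
  g2 stuck-at-1: output Y1=1, Y2=0 ✓
  g3 stuck-at-0: output Y1=0, Y2=1 ✗
  g3 stuck-at-1: output Y1=1, Y2=0 ✓
  g4 stuck-at-0: output Y1=0, Y2=1 ✗
  g4 stuck-at-1: output Y1=1, Y2=0 ✓
  g5 stuck-at-0: output Y1=0, Y2=0 ✗
  g5 stuck-at-1: output Y1=0, Y2=1 ✗
Consistent faults: {g2 stuck-at-1, g3 stuck-at-1, g4 stuck-at-1} — 3 in all.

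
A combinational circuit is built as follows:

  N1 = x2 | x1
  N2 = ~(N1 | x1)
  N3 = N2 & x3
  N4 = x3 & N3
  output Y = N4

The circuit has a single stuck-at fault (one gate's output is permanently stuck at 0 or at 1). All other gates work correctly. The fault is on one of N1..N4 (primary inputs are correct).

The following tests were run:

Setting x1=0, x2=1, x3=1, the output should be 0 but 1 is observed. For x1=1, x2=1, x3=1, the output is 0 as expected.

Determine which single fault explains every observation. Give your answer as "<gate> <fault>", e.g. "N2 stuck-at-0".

N1 stuck-at-0

Fault-free values for test 1 (x1=0, x2=1, x3=1): N1=1, N2=0, N3=0, N4=0, giving Y=0. Observed 1.
Test 1: faults giving observed 1 are {N1 stuck-at-0, N2 stuck-at-1, N3 stuck-at-1, N4 stuck-at-1}.
Test 2 (x1=1, x2=1, x3=1): fault-free N1=1, N2=0, N3=0, N4=0 → 0; observed 0. Eliminates N2 stuck-at-1, N3 stuck-at-1, N4 stuck-at-1.
Only N1 stuck-at-0 is consistent with every test.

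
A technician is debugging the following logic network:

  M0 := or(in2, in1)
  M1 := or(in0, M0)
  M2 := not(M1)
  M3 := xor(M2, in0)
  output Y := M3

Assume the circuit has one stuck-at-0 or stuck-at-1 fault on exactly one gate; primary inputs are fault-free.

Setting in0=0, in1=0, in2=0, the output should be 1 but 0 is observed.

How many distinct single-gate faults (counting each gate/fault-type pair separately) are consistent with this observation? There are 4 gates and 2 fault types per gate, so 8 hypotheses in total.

Fault-free: M0=0, M1=0, M2=1, M3=1 → 1. Observed 0.
  M0 stuck-at-0: output 1 ✗
  M0 stuck-at-1: output 0 ✓
  M1 stuck-at-0: output 1 ✗
  M1 stuck-at-1: output 0 ✓
  M2 stuck-at-0: output 0 ✓
  M2 stuck-at-1: output 1 ✗
  M3 stuck-at-0: output 0 ✓
  M3 stuck-at-1: output 1 ✗
Consistent faults: {M0 stuck-at-1, M1 stuck-at-1, M2 stuck-at-0, M3 stuck-at-0} — 4 in all.

4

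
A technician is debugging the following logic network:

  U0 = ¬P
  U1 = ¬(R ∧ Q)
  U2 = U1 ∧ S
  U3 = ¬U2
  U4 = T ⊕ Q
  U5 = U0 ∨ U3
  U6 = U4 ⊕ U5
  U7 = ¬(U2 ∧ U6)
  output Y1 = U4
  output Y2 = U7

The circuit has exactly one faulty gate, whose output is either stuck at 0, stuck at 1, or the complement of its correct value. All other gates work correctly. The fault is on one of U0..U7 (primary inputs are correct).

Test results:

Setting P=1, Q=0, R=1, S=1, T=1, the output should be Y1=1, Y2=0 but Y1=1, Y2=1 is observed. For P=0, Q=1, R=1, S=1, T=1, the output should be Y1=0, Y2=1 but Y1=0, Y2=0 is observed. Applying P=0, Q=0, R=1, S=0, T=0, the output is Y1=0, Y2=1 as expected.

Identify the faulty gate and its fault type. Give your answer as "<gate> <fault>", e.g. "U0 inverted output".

Fault-free values for test 1 (P=1, Q=0, R=1, S=1, T=1): U0=0, U1=1, U2=1, U3=0, U4=1, U5=0, U6=1, U7=0, giving Y1=1, Y2=0. Observed Y1=1, Y2=1.
Test 1: faults giving observed Y1=1, Y2=1 are {U0 stuck-at-1, U0 inverted output, U1 stuck-at-0, U1 inverted output, U2 stuck-at-0, U2 inverted output, U3 stuck-at-1, U3 inverted output, U5 stuck-at-1, U5 inverted output, U6 stuck-at-0, U6 inverted output, U7 stuck-at-1, U7 inverted output}.
Test 2 (P=0, Q=1, R=1, S=1, T=1): fault-free U0=1, U1=0, U2=0, U3=1, U4=0, U5=1, U6=1, U7=1 → Y1=0, Y2=1; observed Y1=0, Y2=0. Eliminates U0 stuck-at-1, U0 inverted output, U1 stuck-at-0, U2 stuck-at-0, U3 stuck-at-1, U3 inverted output, U5 stuck-at-1, U5 inverted output, U6 stuck-at-0, U6 inverted output, U7 stuck-at-1.
Test 3 (P=0, Q=0, R=1, S=0, T=0): fault-free U0=1, U1=1, U2=0, U3=1, U4=0, U5=1, U6=1, U7=1 → Y1=0, Y2=1; observed Y1=0, Y2=1. Eliminates U2 inverted output, U7 inverted output.
Only U1 inverted output is consistent with every test.

U1 inverted output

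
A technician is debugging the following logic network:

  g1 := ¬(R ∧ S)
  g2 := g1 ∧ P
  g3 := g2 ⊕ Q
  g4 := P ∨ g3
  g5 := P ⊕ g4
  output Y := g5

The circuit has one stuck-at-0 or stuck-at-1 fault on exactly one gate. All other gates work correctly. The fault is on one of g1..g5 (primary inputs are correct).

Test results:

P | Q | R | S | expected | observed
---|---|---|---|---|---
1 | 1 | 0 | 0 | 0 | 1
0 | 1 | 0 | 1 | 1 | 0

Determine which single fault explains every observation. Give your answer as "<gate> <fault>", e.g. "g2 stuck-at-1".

g4 stuck-at-0

Fault-free values for test 1 (P=1, Q=1, R=0, S=0): g1=1, g2=1, g3=0, g4=1, g5=0, giving Y=0. Observed 1.
Test 1: faults giving observed 1 are {g4 stuck-at-0, g5 stuck-at-1}.
Test 2 (P=0, Q=1, R=0, S=1): fault-free g1=1, g2=0, g3=1, g4=1, g5=1 → 1; observed 0. Eliminates g5 stuck-at-1.
Only g4 stuck-at-0 is consistent with every test.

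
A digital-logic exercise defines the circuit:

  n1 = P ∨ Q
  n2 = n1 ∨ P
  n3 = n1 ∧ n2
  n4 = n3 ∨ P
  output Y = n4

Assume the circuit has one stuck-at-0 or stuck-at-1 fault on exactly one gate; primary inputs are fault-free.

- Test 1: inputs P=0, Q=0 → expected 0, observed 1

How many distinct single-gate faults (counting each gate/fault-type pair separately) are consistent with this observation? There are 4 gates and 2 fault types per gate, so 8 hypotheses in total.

3

Fault-free: n1=0, n2=0, n3=0, n4=0 → 0. Observed 1.
  n1 stuck-at-0: output 0 ✗
  n1 stuck-at-1: output 1 ✓
  n2 stuck-at-0: output 0 ✗
  n2 stuck-at-1: output 0 ✗
  n3 stuck-at-0: output 0 ✗
  n3 stuck-at-1: output 1 ✓
  n4 stuck-at-0: output 0 ✗
  n4 stuck-at-1: output 1 ✓
Consistent faults: {n1 stuck-at-1, n3 stuck-at-1, n4 stuck-at-1} — 3 in all.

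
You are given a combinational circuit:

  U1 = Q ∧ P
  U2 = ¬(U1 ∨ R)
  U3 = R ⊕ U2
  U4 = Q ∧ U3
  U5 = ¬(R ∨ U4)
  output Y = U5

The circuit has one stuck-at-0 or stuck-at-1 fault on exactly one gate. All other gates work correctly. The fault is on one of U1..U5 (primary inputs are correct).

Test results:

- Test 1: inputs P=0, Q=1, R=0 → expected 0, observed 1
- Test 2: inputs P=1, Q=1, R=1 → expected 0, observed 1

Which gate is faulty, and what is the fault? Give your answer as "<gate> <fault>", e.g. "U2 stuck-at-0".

U5 stuck-at-1

Fault-free values for test 1 (P=0, Q=1, R=0): U1=0, U2=1, U3=1, U4=1, U5=0, giving Y=0. Observed 1.
Test 1: faults giving observed 1 are {U1 stuck-at-1, U2 stuck-at-0, U3 stuck-at-0, U4 stuck-at-0, U5 stuck-at-1}.
Test 2 (P=1, Q=1, R=1): fault-free U1=1, U2=0, U3=1, U4=1, U5=0 → 0; observed 1. Eliminates U1 stuck-at-1, U2 stuck-at-0, U3 stuck-at-0, U4 stuck-at-0.
Only U5 stuck-at-1 is consistent with every test.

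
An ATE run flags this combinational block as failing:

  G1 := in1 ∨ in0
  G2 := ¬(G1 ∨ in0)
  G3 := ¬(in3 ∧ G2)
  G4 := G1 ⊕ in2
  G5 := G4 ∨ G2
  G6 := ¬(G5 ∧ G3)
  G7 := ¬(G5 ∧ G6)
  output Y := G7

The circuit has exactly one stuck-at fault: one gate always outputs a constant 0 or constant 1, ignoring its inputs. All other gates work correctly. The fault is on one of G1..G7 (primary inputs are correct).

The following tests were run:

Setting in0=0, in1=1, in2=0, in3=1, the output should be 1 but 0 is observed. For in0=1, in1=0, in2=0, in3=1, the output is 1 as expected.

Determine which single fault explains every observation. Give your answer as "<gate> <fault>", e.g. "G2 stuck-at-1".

G1 stuck-at-0

Fault-free values for test 1 (in0=0, in1=1, in2=0, in3=1): G1=1, G2=0, G3=1, G4=1, G5=1, G6=0, G7=1, giving Y=1. Observed 0.
Test 1: faults giving observed 0 are {G1 stuck-at-0, G2 stuck-at-1, G3 stuck-at-0, G6 stuck-at-1, G7 stuck-at-0}.
Test 2 (in0=1, in1=0, in2=0, in3=1): fault-free G1=1, G2=0, G3=1, G4=1, G5=1, G6=0, G7=1 → 1; observed 1. Eliminates G2 stuck-at-1, G3 stuck-at-0, G6 stuck-at-1, G7 stuck-at-0.
Only G1 stuck-at-0 is consistent with every test.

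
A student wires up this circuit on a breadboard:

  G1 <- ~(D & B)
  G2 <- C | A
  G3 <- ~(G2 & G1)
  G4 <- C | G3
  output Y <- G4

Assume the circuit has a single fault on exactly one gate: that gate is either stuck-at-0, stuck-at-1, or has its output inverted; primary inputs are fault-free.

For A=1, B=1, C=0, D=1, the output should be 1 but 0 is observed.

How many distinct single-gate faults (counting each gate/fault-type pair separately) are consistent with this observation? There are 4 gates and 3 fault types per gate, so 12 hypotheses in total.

Fault-free: G1=0, G2=1, G3=1, G4=1 → 1. Observed 0.
  G1 stuck-at-0: output 1 ✗
  G1 stuck-at-1: output 0 ✓
  G1 inverted output: output 0 ✓
  G2 stuck-at-0: output 1 ✗
  G2 stuck-at-1: output 1 ✗
  G2 inverted output: output 1 ✗
  G3 stuck-at-0: output 0 ✓
  G3 stuck-at-1: output 1 ✗
  G3 inverted output: output 0 ✓
  G4 stuck-at-0: output 0 ✓
  G4 stuck-at-1: output 1 ✗
  G4 inverted output: output 0 ✓
Consistent faults: {G1 stuck-at-1, G1 inverted output, G3 stuck-at-0, G3 inverted output, G4 stuck-at-0, G4 inverted output} — 6 in all.

6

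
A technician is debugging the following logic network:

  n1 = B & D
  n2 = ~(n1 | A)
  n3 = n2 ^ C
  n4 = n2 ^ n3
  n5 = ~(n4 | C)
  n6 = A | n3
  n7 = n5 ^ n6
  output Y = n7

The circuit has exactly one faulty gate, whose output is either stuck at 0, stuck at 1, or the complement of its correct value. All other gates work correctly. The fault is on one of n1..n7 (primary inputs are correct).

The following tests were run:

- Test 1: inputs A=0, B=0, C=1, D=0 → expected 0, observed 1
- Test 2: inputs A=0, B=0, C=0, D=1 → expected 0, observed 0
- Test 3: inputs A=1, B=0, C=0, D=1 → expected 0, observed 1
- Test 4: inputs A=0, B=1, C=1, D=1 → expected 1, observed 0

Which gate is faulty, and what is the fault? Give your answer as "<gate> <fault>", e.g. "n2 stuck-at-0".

n3 inverted output

Fault-free values for test 1 (A=0, B=0, C=1, D=0): n1=0, n2=1, n3=0, n4=1, n5=0, n6=0, n7=0, giving Y=0. Observed 1.
Test 1: faults giving observed 1 are {n1 stuck-at-1, n1 inverted output, n2 stuck-at-0, n2 inverted output, n3 stuck-at-1, n3 inverted output, n5 stuck-at-1, n5 inverted output, n6 stuck-at-1, n6 inverted output, n7 stuck-at-1, n7 inverted output}.
Test 2 (A=0, B=0, C=0, D=1): fault-free n1=0, n2=1, n3=1, n4=0, n5=1, n6=1, n7=0 → 0; observed 0. Eliminates n1 stuck-at-1, n1 inverted output, n2 stuck-at-0, n2 inverted output, n5 inverted output, n6 inverted output, n7 stuck-at-1, n7 inverted output.
Test 3 (A=1, B=0, C=0, D=1): fault-free n1=0, n2=0, n3=0, n4=0, n5=1, n6=1, n7=0 → 0; observed 1. Eliminates n5 stuck-at-1, n6 stuck-at-1.
Test 4 (A=0, B=1, C=1, D=1): fault-free n1=1, n2=0, n3=1, n4=1, n5=0, n6=1, n7=1 → 1; observed 0. Eliminates n3 stuck-at-1.
Only n3 inverted output is consistent with every test.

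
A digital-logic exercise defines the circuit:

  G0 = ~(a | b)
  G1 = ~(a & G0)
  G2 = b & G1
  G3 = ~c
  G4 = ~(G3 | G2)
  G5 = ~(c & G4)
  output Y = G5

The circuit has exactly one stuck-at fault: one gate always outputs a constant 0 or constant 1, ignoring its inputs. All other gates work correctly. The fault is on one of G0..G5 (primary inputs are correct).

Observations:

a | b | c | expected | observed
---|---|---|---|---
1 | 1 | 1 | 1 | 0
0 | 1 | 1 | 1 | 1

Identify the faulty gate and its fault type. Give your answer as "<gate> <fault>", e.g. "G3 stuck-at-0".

G0 stuck-at-1

Fault-free values for test 1 (a=1, b=1, c=1): G0=0, G1=1, G2=1, G3=0, G4=0, G5=1, giving Y=1. Observed 0.
Test 1: faults giving observed 0 are {G0 stuck-at-1, G1 stuck-at-0, G2 stuck-at-0, G4 stuck-at-1, G5 stuck-at-0}.
Test 2 (a=0, b=1, c=1): fault-free G0=0, G1=1, G2=1, G3=0, G4=0, G5=1 → 1; observed 1. Eliminates G1 stuck-at-0, G2 stuck-at-0, G4 stuck-at-1, G5 stuck-at-0.
Only G0 stuck-at-1 is consistent with every test.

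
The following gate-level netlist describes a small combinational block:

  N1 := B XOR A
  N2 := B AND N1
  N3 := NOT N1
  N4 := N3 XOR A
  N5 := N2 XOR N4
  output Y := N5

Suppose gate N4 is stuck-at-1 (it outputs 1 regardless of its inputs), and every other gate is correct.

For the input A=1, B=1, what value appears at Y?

Propagate with N4 forced: N1=0, N2=0, N3=1, N4=1 [stuck-at-1], N5=1.
So Y = 1. (Without the fault it would be 0.)

1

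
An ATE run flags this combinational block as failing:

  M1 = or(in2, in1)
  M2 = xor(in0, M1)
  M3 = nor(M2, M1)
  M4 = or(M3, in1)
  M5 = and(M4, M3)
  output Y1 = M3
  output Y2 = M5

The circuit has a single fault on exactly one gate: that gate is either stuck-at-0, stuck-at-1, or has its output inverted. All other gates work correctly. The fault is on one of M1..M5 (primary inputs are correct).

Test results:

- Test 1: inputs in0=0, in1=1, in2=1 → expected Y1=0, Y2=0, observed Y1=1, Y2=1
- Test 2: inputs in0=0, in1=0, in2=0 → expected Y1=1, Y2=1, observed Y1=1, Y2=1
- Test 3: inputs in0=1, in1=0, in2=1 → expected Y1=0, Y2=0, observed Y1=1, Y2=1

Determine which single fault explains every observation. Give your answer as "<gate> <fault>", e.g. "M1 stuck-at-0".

Fault-free values for test 1 (in0=0, in1=1, in2=1): M1=1, M2=1, M3=0, M4=1, M5=0, giving Y1=0, Y2=0. Observed Y1=1, Y2=1.
Test 1: faults giving observed Y1=1, Y2=1 are {M1 stuck-at-0, M1 inverted output, M3 stuck-at-1, M3 inverted output}.
Test 2 (in0=0, in1=0, in2=0): fault-free M1=0, M2=0, M3=1, M4=1, M5=1 → Y1=1, Y2=1; observed Y1=1, Y2=1. Eliminates M1 inverted output, M3 inverted output.
Test 3 (in0=1, in1=0, in2=1): fault-free M1=1, M2=0, M3=0, M4=0, M5=0 → Y1=0, Y2=0; observed Y1=1, Y2=1. Eliminates M1 stuck-at-0.
Only M3 stuck-at-1 is consistent with every test.

M3 stuck-at-1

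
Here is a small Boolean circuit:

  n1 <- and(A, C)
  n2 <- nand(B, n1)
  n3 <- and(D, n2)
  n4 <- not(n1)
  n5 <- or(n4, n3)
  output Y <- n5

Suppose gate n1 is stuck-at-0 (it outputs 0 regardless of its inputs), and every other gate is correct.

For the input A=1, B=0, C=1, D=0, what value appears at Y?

1

Propagate with n1 forced: n1=0 [stuck-at-0], n2=1, n3=0, n4=1, n5=1.
So Y = 1. (Without the fault it would be 0.)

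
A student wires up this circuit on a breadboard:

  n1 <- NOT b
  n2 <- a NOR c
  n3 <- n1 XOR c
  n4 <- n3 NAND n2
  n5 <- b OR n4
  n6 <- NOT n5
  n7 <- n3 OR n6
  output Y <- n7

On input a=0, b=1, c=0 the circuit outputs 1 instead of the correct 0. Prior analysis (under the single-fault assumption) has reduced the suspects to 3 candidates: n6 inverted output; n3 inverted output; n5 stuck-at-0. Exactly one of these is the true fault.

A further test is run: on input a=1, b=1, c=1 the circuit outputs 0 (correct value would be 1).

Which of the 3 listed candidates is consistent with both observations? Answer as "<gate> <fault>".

n3 inverted output

Evaluate each candidate on input a=1, b=1, c=1:
  n6 inverted output: n1=0, n2=0, n3=1, n4=1, n5=1, n6=1 [inverted output], n7=1 → 1 — eliminated
  n3 inverted output: n1=0, n2=0, n3=0 [inverted output], n4=1, n5=1, n6=0, n7=0 → 0 — matches
  n5 stuck-at-0: n1=0, n2=0, n3=1, n4=1, n5=0 [stuck-at-0], n6=1, n7=1 → 1 — eliminated
Only n3 inverted output reproduces the observed 0.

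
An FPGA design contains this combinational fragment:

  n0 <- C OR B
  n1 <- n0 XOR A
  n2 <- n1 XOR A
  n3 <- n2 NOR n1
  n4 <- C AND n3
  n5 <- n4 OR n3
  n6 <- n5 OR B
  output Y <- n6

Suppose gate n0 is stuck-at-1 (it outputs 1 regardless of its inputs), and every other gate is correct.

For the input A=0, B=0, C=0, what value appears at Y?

Propagate with n0 forced: n0=1 [stuck-at-1], n1=1, n2=1, n3=0, n4=0, n5=0, n6=0.
So Y = 0. (Without the fault it would be 1.)

0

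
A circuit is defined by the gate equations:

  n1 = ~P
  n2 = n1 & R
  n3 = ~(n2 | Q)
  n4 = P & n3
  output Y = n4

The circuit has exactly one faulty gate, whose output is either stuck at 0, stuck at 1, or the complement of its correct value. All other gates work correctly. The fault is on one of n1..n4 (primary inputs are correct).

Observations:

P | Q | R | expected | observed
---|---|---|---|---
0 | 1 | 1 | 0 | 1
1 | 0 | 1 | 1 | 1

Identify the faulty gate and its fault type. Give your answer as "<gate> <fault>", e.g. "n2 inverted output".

Fault-free values for test 1 (P=0, Q=1, R=1): n1=1, n2=1, n3=0, n4=0, giving Y=0. Observed 1.
Test 1: faults giving observed 1 are {n4 stuck-at-1, n4 inverted output}.
Test 2 (P=1, Q=0, R=1): fault-free n1=0, n2=0, n3=1, n4=1 → 1; observed 1. Eliminates n4 inverted output.
Only n4 stuck-at-1 is consistent with every test.

n4 stuck-at-1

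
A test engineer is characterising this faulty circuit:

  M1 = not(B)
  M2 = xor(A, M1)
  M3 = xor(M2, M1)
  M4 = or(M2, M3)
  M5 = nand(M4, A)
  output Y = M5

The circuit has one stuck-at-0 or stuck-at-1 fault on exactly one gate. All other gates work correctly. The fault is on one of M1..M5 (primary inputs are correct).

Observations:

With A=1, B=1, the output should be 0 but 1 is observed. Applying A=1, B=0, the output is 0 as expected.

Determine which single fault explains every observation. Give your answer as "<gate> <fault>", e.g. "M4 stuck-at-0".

M2 stuck-at-0

Fault-free values for test 1 (A=1, B=1): M1=0, M2=1, M3=1, M4=1, M5=0, giving Y=0. Observed 1.
Test 1: faults giving observed 1 are {M2 stuck-at-0, M4 stuck-at-0, M5 stuck-at-1}.
Test 2 (A=1, B=0): fault-free M1=1, M2=0, M3=1, M4=1, M5=0 → 0; observed 0. Eliminates M4 stuck-at-0, M5 stuck-at-1.
Only M2 stuck-at-0 is consistent with every test.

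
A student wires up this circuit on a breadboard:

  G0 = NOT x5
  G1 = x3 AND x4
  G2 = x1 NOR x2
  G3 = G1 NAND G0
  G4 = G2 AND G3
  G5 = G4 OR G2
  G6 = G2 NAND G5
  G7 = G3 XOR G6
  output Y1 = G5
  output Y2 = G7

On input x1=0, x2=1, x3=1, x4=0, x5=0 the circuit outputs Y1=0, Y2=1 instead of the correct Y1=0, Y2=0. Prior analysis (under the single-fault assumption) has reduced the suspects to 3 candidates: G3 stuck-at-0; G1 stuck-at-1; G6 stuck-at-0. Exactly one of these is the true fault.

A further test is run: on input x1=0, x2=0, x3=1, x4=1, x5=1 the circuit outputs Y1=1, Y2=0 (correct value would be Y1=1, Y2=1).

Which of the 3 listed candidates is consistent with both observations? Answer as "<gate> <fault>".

Evaluate each candidate on input x1=0, x2=0, x3=1, x4=1, x5=1:
  G3 stuck-at-0: G0=0, G1=1, G2=1, G3=0 [stuck-at-0], G4=0, G5=1, G6=0, G7=0 → Y1=1, Y2=0 — matches
  G1 stuck-at-1: G0=0, G1=1 [stuck-at-1], G2=1, G3=1, G4=1, G5=1, G6=0, G7=1 → Y1=1, Y2=1 — eliminated
  G6 stuck-at-0: G0=0, G1=1, G2=1, G3=1, G4=1, G5=1, G6=0 [stuck-at-0], G7=1 → Y1=1, Y2=1 — eliminated
Only G3 stuck-at-0 reproduces the observed Y1=1, Y2=0.

G3 stuck-at-0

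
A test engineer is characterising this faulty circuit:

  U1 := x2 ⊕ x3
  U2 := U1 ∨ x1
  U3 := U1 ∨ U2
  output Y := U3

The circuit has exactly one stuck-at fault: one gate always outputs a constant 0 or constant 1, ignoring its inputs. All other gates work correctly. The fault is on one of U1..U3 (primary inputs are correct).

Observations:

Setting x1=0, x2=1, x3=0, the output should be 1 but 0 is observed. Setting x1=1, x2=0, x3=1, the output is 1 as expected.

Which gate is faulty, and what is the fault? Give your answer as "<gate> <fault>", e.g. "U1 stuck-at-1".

U1 stuck-at-0

Fault-free values for test 1 (x1=0, x2=1, x3=0): U1=1, U2=1, U3=1, giving Y=1. Observed 0.
Test 1: faults giving observed 0 are {U1 stuck-at-0, U3 stuck-at-0}.
Test 2 (x1=1, x2=0, x3=1): fault-free U1=1, U2=1, U3=1 → 1; observed 1. Eliminates U3 stuck-at-0.
Only U1 stuck-at-0 is consistent with every test.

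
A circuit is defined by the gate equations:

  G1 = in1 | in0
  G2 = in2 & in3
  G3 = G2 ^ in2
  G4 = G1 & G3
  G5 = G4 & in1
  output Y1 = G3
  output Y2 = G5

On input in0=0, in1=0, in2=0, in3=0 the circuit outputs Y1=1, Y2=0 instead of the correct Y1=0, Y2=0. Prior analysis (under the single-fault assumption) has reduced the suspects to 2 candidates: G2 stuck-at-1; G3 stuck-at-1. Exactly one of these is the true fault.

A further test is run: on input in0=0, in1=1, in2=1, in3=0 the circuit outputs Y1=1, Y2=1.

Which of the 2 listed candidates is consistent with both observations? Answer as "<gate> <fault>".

Evaluate each candidate on input in0=0, in1=1, in2=1, in3=0:
  G2 stuck-at-1: G1=1, G2=1 [stuck-at-1], G3=0, G4=0, G5=0 → Y1=0, Y2=0 — eliminated
  G3 stuck-at-1: G1=1, G2=0, G3=1 [stuck-at-1], G4=1, G5=1 → Y1=1, Y2=1 — matches
Only G3 stuck-at-1 reproduces the observed Y1=1, Y2=1.

G3 stuck-at-1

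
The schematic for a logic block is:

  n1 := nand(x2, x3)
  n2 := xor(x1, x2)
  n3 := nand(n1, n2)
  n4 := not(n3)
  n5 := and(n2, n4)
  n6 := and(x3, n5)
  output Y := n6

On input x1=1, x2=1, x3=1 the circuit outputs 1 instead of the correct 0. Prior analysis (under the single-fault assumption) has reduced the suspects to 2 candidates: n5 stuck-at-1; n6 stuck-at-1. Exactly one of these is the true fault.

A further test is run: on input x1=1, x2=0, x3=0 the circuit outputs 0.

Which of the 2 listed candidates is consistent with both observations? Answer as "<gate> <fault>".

n5 stuck-at-1

Evaluate each candidate on input x1=1, x2=0, x3=0:
  n5 stuck-at-1: n1=1, n2=1, n3=0, n4=1, n5=1 [stuck-at-1], n6=0 → 0 — matches
  n6 stuck-at-1: n1=1, n2=1, n3=0, n4=1, n5=1, n6=1 [stuck-at-1] → 1 — eliminated
Only n5 stuck-at-1 reproduces the observed 0.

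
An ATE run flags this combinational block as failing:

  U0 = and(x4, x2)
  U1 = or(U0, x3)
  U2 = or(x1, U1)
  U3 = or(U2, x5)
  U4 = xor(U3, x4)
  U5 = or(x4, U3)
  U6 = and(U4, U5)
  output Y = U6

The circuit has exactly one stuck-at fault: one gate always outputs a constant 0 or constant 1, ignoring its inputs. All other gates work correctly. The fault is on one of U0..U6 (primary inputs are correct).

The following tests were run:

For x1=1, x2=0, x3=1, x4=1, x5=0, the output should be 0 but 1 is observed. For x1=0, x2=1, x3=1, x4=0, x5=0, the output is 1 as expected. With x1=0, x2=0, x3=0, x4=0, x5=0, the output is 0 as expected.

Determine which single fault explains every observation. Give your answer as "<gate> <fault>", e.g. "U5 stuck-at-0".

Fault-free values for test 1 (x1=1, x2=0, x3=1, x4=1, x5=0): U0=0, U1=1, U2=1, U3=1, U4=0, U5=1, U6=0, giving Y=0. Observed 1.
Test 1: faults giving observed 1 are {U2 stuck-at-0, U3 stuck-at-0, U4 stuck-at-1, U6 stuck-at-1}.
Test 2 (x1=0, x2=1, x3=1, x4=0, x5=0): fault-free U0=0, U1=1, U2=1, U3=1, U4=1, U5=1, U6=1 → 1; observed 1. Eliminates U2 stuck-at-0, U3 stuck-at-0.
Test 3 (x1=0, x2=0, x3=0, x4=0, x5=0): fault-free U0=0, U1=0, U2=0, U3=0, U4=0, U5=0, U6=0 → 0; observed 0. Eliminates U6 stuck-at-1.
Only U4 stuck-at-1 is consistent with every test.

U4 stuck-at-1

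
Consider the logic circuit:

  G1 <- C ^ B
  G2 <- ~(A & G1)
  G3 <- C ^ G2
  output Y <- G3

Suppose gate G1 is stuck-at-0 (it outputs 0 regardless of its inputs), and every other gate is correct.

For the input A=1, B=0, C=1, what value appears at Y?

Propagate with G1 forced: G1=0 [stuck-at-0], G2=1, G3=0.
So Y = 0. (Without the fault it would be 1.)

0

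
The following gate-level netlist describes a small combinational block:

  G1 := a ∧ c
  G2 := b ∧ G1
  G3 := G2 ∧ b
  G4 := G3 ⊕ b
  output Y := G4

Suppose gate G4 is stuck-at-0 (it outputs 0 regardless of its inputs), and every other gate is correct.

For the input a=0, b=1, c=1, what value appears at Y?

0

Propagate with G4 forced: G1=0, G2=0, G3=0, G4=0 [stuck-at-0].
So Y = 0. (Without the fault it would be 1.)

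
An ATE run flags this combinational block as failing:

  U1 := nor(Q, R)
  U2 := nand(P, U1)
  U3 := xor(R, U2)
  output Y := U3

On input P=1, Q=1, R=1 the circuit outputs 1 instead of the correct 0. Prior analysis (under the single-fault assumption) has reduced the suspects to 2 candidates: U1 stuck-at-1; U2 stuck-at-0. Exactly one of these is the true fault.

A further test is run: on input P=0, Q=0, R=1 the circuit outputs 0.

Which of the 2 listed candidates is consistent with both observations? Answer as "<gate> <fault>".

U1 stuck-at-1

Evaluate each candidate on input P=0, Q=0, R=1:
  U1 stuck-at-1: U1=1 [stuck-at-1], U2=1, U3=0 → 0 — matches
  U2 stuck-at-0: U1=0, U2=0 [stuck-at-0], U3=1 → 1 — eliminated
Only U1 stuck-at-1 reproduces the observed 0.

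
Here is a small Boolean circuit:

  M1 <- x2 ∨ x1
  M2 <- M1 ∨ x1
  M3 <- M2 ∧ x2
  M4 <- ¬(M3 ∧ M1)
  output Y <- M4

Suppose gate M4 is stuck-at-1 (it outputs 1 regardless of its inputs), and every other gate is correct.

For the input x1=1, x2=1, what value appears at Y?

Propagate with M4 forced: M1=1, M2=1, M3=1, M4=1 [stuck-at-1].
So Y = 1. (Without the fault it would be 0.)

1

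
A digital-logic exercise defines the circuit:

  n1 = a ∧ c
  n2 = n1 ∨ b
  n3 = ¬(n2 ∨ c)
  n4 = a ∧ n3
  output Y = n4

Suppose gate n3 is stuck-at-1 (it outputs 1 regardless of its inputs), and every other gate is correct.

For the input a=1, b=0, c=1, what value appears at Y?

1

Propagate with n3 forced: n1=1, n2=1, n3=1 [stuck-at-1], n4=1.
So Y = 1. (Without the fault it would be 0.)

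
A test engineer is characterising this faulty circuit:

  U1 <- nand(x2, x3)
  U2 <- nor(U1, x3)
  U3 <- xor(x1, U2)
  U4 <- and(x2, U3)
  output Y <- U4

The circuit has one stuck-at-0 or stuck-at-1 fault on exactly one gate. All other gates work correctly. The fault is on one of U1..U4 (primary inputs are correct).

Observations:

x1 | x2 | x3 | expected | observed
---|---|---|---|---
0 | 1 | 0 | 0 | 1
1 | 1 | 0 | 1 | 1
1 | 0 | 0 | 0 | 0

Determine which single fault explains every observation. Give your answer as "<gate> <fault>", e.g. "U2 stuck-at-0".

Fault-free values for test 1 (x1=0, x2=1, x3=0): U1=1, U2=0, U3=0, U4=0, giving Y=0. Observed 1.
Test 1: faults giving observed 1 are {U1 stuck-at-0, U2 stuck-at-1, U3 stuck-at-1, U4 stuck-at-1}.
Test 2 (x1=1, x2=1, x3=0): fault-free U1=1, U2=0, U3=1, U4=1 → 1; observed 1. Eliminates U1 stuck-at-0, U2 stuck-at-1.
Test 3 (x1=1, x2=0, x3=0): fault-free U1=1, U2=0, U3=1, U4=0 → 0; observed 0. Eliminates U4 stuck-at-1.
Only U3 stuck-at-1 is consistent with every test.

U3 stuck-at-1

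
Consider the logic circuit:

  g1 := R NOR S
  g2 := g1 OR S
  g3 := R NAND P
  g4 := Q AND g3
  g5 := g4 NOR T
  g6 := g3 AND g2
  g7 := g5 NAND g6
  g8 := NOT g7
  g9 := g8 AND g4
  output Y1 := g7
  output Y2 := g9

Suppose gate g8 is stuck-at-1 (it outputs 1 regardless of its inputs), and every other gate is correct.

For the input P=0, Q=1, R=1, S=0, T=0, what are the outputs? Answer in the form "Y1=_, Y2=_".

Y1=1, Y2=1

Propagate with g8 forced: g1=0, g2=0, g3=1, g4=1, g5=0, g6=0, g7=1, g8=1 [stuck-at-1], g9=1.
So the outputs are Y1=1, Y2=1. (Without the fault they would be Y1=1, Y2=0.)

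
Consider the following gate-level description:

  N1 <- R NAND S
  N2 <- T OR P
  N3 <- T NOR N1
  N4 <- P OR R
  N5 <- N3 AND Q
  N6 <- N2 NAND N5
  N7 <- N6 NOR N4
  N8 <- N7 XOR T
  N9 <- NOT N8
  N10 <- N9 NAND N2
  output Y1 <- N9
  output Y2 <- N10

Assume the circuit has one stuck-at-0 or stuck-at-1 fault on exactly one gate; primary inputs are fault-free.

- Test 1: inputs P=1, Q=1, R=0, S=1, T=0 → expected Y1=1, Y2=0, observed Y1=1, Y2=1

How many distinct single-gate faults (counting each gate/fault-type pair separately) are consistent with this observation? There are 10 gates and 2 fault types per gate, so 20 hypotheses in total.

Fault-free: N1=1, N2=1, N3=0, N4=1, N5=0, N6=1, N7=0, N8=0, N9=1, N10=0 → Y1=1, Y2=0. Observed Y1=1, Y2=1.
  N1: none of the 2 fault types match ✗
  N2: stuck-at-0 ✓; others ✗
  N3: none of the 2 fault types match ✗
  N4: none of the 2 fault types match ✗
  N5: none of the 2 fault types match ✗
  N6: none of the 2 fault types match ✗
  N7: none of the 2 fault types match ✗
  N8: none of the 2 fault types match ✗
  N9: none of the 2 fault types match ✗
  N10: stuck-at-1 ✓; others ✗
Consistent faults: {N2 stuck-at-0, N10 stuck-at-1} — 2 in all.

2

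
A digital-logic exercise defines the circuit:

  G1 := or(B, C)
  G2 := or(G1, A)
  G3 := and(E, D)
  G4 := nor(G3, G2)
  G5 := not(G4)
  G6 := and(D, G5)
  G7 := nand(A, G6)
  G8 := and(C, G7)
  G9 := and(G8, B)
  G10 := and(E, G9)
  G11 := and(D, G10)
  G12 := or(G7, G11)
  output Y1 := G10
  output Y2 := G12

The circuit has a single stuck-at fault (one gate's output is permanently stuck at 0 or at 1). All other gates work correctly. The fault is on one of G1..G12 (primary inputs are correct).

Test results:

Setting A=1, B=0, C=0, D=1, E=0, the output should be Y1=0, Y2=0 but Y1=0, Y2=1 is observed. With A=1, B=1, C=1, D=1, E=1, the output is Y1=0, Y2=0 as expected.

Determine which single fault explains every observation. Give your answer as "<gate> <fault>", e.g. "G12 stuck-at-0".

G2 stuck-at-0

Fault-free values for test 1 (A=1, B=0, C=0, D=1, E=0): G1=0, G2=1, G3=0, G4=0, G5=1, G6=1, G7=0, G8=0, G9=0, G10=0, G11=0, G12=0, giving Y1=0, Y2=0. Observed Y1=0, Y2=1.
Test 1: faults giving observed Y1=0, Y2=1 are {G2 stuck-at-0, G4 stuck-at-1, G5 stuck-at-0, G6 stuck-at-0, G7 stuck-at-1, G11 stuck-at-1, G12 stuck-at-1}.
Test 2 (A=1, B=1, C=1, D=1, E=1): fault-free G1=1, G2=1, G3=1, G4=0, G5=1, G6=1, G7=0, G8=0, G9=0, G10=0, G11=0, G12=0 → Y1=0, Y2=0; observed Y1=0, Y2=0. Eliminates G4 stuck-at-1, G5 stuck-at-0, G6 stuck-at-0, G7 stuck-at-1, G11 stuck-at-1, G12 stuck-at-1.
Only G2 stuck-at-0 is consistent with every test.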